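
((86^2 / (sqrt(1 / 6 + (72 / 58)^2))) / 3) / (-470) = -107242 * sqrt(51702) / 6074985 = -4.01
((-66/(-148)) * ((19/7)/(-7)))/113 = -627/409738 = -0.00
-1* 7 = -7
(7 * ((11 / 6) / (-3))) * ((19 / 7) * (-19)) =220.61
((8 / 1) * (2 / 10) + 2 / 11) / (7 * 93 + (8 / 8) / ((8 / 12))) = 196 / 71775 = 0.00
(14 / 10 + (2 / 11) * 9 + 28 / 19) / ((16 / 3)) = 14139 / 16720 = 0.85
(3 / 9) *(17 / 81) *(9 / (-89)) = -17 / 2403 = -0.01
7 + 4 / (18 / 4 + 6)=155 / 21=7.38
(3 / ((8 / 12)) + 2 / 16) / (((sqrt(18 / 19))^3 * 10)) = 703 * sqrt(38) / 8640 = 0.50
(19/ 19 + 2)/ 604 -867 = -523665/ 604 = -867.00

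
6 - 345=-339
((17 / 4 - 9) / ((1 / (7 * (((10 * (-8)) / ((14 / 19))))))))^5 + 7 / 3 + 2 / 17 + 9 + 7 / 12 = 125073751659140402455 / 204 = 613106625780100012.03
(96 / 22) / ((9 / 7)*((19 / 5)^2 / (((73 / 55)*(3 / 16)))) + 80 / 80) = 122640 / 2124793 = 0.06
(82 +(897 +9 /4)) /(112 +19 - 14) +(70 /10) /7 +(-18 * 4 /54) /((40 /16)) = 20717 /2340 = 8.85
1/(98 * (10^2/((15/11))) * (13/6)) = 9/140140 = 0.00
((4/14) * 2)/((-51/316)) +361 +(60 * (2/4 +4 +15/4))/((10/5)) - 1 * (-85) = 689.96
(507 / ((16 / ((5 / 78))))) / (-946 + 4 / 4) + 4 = 24179 / 6048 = 4.00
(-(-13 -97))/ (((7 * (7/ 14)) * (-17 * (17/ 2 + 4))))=-88/ 595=-0.15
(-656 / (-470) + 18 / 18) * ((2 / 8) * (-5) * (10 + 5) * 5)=-42225 / 188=-224.60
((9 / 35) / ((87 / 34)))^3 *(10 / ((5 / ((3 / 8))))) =795906 / 1045678375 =0.00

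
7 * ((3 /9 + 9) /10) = 98 /15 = 6.53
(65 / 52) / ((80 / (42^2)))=27.56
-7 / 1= -7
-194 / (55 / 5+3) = -97 / 7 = -13.86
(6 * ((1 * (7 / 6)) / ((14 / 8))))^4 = 256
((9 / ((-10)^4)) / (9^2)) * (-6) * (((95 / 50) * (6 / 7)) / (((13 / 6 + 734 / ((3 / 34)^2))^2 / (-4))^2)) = -3989088 / 181436033568011627155705521875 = -0.00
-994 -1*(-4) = -990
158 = 158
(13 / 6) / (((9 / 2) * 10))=13 / 270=0.05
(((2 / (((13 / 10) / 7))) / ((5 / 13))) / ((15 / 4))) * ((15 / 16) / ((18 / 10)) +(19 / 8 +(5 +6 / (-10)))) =12257 / 225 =54.48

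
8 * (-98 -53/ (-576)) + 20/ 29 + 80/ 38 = -30962765/ 39672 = -780.47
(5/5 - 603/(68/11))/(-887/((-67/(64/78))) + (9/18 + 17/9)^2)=-463167315/79491167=-5.83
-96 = -96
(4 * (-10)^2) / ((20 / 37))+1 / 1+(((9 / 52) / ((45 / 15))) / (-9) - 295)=69575 / 156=445.99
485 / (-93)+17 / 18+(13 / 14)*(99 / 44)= -2.18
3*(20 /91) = 60 /91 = 0.66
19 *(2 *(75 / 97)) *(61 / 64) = 86925 / 3104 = 28.00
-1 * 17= -17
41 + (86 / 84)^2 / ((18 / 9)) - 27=51241 / 3528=14.52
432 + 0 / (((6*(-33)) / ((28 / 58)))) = 432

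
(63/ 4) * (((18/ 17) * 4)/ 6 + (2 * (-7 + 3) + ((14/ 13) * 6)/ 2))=-28287/ 442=-64.00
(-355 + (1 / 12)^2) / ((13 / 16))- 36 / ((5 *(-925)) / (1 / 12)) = -236425024 / 541125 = -436.91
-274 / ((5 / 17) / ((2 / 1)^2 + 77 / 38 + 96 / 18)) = -603211 / 57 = -10582.65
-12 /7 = -1.71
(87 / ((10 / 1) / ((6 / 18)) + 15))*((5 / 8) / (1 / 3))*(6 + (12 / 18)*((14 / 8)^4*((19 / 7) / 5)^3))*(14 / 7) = 9744377 / 192000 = 50.75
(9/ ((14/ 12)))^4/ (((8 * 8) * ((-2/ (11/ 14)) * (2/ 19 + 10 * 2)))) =-111071169/ 102724384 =-1.08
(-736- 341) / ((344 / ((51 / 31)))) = -54927 / 10664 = -5.15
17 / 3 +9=44 / 3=14.67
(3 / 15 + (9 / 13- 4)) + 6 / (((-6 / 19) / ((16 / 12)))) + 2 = -5156 / 195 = -26.44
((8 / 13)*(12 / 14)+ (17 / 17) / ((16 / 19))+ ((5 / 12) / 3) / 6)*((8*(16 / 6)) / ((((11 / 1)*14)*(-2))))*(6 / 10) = -68329 / 945945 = -0.07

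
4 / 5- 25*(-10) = 1254 / 5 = 250.80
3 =3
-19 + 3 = -16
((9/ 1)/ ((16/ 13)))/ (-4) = -117/ 64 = -1.83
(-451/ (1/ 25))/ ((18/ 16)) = -10022.22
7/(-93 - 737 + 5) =-7/825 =-0.01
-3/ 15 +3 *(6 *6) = 539/ 5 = 107.80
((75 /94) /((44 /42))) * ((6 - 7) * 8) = -3150 /517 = -6.09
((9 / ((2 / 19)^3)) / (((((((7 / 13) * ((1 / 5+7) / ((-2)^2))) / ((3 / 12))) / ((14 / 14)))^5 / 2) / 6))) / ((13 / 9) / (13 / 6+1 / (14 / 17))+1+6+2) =565048771178125 / 50386174820352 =11.21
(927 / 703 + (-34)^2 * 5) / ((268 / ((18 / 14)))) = 36578403 / 1318828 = 27.74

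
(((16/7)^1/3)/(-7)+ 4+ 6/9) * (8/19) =5360/2793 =1.92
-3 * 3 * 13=-117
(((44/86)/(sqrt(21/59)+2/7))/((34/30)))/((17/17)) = -272580/579683+16170*sqrt(1239)/579683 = 0.51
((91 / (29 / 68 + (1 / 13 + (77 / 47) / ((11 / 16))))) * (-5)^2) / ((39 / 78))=189043400 / 119923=1576.37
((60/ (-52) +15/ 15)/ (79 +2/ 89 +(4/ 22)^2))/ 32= -10769/ 177080592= -0.00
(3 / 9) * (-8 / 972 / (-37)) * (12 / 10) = 4 / 44955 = 0.00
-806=-806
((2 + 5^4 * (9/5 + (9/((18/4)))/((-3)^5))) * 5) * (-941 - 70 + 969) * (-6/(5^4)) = 7633108/3375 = 2261.66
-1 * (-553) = 553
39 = 39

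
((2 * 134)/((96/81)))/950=1809/7600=0.24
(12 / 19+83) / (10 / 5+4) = 1589 / 114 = 13.94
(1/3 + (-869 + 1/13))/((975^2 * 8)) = -271/2372760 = -0.00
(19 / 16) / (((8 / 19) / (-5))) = -14.10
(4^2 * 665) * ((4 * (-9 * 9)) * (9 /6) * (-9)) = 46539360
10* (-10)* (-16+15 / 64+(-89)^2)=-12648375 / 16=-790523.44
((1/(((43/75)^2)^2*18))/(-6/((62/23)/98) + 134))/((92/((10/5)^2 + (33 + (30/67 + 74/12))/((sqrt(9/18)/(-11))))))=-108984375/410146718368 + 6363779296875*sqrt(2)/219838641045248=0.04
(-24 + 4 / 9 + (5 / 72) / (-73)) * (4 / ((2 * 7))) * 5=-68785 / 2044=-33.65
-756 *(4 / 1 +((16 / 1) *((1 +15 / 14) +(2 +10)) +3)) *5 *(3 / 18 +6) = -5411250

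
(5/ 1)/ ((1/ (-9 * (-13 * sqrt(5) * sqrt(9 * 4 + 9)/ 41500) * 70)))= 2457/ 166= 14.80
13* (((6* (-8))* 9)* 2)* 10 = -112320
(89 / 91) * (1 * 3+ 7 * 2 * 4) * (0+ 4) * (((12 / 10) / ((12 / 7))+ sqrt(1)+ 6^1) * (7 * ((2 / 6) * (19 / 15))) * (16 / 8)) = 30728852 / 2925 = 10505.59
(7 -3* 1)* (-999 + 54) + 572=-3208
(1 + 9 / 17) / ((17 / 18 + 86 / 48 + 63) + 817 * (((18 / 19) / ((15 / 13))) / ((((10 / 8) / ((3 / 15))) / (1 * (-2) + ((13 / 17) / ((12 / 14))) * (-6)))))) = -1872 / 885491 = -0.00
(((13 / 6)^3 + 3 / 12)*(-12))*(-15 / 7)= 11255 / 42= 267.98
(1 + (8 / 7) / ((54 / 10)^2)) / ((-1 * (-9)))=5303 / 45927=0.12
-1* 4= -4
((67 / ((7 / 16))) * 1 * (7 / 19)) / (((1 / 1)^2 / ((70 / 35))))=2144 / 19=112.84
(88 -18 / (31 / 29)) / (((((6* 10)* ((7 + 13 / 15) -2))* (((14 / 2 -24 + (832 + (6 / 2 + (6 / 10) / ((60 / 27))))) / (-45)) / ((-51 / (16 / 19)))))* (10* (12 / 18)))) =721444725 / 7143169792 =0.10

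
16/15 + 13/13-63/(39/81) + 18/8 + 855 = 568207/780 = 728.47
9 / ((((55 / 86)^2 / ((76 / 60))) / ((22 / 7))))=843144 / 9625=87.60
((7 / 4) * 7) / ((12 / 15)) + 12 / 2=21.31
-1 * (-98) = 98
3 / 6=1 / 2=0.50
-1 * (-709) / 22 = 32.23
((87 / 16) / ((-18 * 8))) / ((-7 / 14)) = 29 / 384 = 0.08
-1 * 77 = -77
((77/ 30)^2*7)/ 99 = 3773/ 8100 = 0.47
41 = 41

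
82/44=41/22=1.86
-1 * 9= -9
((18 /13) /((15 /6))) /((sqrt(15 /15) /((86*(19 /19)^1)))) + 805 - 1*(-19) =56656 /65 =871.63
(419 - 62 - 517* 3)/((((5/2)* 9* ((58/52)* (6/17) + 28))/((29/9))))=-6.02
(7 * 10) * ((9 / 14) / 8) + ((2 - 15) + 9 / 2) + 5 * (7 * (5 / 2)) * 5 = 3477 / 8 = 434.62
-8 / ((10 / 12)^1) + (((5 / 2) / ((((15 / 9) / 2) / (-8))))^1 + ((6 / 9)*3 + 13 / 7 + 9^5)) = 2065674 / 35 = 59019.26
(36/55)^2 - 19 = -18.57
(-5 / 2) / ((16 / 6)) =-15 / 16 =-0.94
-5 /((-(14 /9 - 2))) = -45 /4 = -11.25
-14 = -14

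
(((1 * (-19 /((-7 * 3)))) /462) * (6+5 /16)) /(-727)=-1919 /112853664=-0.00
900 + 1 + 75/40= 7223/8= 902.88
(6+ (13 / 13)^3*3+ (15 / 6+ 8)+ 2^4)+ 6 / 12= 36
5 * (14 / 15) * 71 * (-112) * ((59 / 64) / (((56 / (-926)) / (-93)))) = -420873019 / 8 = -52609127.38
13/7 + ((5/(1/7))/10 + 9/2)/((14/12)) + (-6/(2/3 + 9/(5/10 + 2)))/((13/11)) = 21911/2912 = 7.52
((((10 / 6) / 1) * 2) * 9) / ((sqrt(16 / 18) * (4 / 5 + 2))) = 225 * sqrt(2) / 28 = 11.36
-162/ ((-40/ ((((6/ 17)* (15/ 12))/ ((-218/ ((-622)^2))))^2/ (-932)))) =-34098799460445/ 12800494352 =-2663.87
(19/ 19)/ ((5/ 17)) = 17/ 5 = 3.40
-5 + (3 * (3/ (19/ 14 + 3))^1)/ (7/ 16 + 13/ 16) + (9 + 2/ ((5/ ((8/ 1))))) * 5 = 17584/ 305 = 57.65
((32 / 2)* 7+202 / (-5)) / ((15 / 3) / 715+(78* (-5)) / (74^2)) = -140169172 / 125735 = -1114.80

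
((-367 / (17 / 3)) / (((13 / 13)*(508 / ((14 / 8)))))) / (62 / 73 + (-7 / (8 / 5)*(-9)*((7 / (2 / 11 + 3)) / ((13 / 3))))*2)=-7313943 / 1338502276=-0.01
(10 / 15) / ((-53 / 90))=-60 / 53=-1.13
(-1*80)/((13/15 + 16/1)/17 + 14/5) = -21.10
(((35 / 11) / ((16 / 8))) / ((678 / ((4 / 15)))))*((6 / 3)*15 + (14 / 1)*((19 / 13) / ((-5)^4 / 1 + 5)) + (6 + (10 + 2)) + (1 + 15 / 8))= 1667729 / 52355160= 0.03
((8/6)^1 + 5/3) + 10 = 13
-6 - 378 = -384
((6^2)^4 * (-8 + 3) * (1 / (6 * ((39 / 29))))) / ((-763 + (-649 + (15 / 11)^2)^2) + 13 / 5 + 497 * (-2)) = -247620304800 / 99219741491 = -2.50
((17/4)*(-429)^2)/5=3128697/20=156434.85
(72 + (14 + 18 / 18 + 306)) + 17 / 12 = 4733 / 12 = 394.42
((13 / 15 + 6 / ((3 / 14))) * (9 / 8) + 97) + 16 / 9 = 131.25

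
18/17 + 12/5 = 3.46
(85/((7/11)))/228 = 935/1596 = 0.59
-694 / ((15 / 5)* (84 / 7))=-347 / 18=-19.28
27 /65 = 0.42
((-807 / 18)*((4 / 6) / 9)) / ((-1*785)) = 269 / 63585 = 0.00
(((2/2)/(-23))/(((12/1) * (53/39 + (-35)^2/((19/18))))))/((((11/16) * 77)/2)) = -1976/16772303317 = -0.00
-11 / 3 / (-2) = 11 / 6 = 1.83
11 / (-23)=-11 / 23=-0.48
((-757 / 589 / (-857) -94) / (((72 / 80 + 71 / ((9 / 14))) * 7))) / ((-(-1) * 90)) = -0.00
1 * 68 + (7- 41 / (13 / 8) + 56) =1375 / 13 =105.77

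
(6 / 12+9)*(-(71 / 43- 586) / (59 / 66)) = 6209.94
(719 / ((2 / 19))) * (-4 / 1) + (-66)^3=-314818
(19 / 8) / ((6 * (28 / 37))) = 703 / 1344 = 0.52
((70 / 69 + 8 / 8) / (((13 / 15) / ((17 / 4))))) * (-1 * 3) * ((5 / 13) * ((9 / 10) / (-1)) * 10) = 1595025 / 15548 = 102.59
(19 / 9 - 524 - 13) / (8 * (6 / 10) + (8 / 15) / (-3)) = -12035 / 104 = -115.72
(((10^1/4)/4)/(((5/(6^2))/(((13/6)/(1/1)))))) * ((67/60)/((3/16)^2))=309.69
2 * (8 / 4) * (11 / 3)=44 / 3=14.67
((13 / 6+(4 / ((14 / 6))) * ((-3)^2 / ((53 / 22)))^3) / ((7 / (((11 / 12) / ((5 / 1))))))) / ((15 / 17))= 107046285797 / 39392854200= 2.72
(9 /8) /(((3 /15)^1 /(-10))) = -225 /4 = -56.25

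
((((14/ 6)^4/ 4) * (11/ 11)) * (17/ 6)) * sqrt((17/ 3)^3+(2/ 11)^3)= 40817 * sqrt(215800827)/ 2117016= 283.23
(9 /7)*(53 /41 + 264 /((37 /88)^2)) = 755042517 /392903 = 1921.70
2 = 2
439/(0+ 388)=439/388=1.13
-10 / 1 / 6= -5 / 3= -1.67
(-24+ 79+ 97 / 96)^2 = 28912129 / 9216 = 3137.17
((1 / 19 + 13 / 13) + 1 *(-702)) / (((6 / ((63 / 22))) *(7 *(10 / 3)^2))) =-179793 / 41800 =-4.30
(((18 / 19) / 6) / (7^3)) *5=15 / 6517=0.00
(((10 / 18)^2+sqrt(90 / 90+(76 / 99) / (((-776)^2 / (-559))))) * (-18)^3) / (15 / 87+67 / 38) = -19836 * sqrt(163825585) / 84293-220400 / 237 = -3941.95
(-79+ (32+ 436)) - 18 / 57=7385 / 19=388.68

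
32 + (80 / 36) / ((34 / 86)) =37.62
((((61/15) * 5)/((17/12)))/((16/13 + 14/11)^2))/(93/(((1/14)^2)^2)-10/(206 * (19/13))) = 2441140273/3808385440938647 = 0.00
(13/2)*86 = 559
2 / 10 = 1 / 5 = 0.20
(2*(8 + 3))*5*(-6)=-660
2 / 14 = 0.14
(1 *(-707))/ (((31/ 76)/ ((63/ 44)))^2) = -1012995963/ 116281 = -8711.62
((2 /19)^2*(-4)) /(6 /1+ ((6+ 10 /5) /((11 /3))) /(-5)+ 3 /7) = -6160 /832827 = -0.01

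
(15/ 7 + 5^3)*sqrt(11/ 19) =890*sqrt(209)/ 133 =96.74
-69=-69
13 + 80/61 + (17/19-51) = -41485/1159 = -35.79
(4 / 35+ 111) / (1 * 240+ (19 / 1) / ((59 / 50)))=229451 / 528850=0.43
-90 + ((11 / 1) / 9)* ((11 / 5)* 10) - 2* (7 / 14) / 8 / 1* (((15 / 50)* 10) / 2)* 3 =-9169 / 144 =-63.67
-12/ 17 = -0.71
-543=-543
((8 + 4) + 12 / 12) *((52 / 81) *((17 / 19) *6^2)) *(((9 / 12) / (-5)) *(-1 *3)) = 11492 / 95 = 120.97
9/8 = 1.12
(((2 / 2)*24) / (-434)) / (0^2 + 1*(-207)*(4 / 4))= 4 / 14973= 0.00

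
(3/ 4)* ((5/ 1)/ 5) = 3/ 4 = 0.75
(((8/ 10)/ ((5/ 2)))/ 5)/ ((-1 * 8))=-1/ 125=-0.01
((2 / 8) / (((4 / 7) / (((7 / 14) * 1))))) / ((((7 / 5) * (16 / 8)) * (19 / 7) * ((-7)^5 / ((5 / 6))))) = -25 / 17517696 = -0.00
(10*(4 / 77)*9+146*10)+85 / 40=903549 / 616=1466.80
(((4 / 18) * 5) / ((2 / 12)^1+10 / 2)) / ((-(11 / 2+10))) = -40 / 2883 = -0.01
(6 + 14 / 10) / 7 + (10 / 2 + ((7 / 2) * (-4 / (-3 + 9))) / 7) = 601 / 105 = 5.72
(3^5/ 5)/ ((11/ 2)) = 486/ 55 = 8.84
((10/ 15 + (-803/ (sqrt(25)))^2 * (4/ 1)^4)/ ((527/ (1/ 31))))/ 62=247606681/ 37983525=6.52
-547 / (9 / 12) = -2188 / 3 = -729.33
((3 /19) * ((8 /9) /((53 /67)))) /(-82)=-268 /123861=-0.00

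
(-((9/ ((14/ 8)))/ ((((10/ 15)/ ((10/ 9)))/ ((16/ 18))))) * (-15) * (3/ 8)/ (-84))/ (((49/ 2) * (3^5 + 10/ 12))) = -300/ 3512663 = -0.00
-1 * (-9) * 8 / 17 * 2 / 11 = 144 / 187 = 0.77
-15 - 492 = -507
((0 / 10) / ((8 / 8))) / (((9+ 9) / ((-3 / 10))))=0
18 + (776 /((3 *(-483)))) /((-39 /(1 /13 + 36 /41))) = 542561518 /30120363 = 18.01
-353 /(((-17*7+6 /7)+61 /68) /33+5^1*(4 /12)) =5544924 /29629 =187.15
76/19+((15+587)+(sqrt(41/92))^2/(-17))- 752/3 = 1667101/4692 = 355.31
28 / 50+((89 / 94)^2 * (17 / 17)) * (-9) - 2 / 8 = -856873 / 110450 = -7.76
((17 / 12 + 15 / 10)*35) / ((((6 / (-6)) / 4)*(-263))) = 1225 / 789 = 1.55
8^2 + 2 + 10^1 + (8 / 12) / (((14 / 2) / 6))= 536 / 7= 76.57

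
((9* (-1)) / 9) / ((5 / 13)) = -13 / 5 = -2.60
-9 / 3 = -3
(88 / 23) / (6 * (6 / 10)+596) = 220 / 34477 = 0.01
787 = 787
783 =783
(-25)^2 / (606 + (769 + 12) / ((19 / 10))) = 0.61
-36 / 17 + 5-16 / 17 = 33 / 17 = 1.94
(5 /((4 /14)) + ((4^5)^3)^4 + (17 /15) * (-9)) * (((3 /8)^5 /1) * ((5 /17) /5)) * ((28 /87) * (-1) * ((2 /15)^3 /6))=-93045959704944111103266494219624120831 /1262080000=-73724296165808911561284940000.00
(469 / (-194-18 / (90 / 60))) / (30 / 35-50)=3283 / 70864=0.05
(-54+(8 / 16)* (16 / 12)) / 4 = -40 / 3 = -13.33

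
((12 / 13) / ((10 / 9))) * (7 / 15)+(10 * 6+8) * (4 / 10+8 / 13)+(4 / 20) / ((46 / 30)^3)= 274779897 / 3954275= 69.49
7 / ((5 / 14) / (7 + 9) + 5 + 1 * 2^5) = 1568 / 8293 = 0.19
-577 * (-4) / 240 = 577 / 60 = 9.62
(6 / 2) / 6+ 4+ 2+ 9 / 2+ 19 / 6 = 85 / 6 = 14.17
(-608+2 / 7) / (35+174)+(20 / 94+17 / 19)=-6515 / 3619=-1.80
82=82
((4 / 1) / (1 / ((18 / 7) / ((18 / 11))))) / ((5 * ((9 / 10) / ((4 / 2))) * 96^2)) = 0.00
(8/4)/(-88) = -1/44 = -0.02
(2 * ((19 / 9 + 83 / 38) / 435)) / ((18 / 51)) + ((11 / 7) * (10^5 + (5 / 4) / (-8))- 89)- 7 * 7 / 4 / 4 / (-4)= 15701271952907 / 99973440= 157054.43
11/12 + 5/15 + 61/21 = 349/84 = 4.15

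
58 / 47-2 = -36 / 47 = -0.77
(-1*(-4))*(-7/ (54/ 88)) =-1232/ 27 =-45.63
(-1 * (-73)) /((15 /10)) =48.67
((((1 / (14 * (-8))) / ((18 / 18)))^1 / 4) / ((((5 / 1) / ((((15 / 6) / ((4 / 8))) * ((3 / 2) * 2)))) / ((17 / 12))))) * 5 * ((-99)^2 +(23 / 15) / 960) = -2399285191 / 5160960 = -464.89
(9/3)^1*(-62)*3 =-558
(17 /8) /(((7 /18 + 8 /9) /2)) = 153 /46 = 3.33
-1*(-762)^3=442450728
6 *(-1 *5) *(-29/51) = 290/17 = 17.06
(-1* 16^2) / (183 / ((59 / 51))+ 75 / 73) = -551296 / 342867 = -1.61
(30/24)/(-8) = -5/32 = -0.16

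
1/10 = 0.10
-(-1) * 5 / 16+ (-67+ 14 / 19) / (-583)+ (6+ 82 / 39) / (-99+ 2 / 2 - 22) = 37183801 / 103680720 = 0.36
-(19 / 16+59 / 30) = -757 / 240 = -3.15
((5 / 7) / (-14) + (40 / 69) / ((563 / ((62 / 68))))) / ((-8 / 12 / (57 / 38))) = 9723705 / 86292136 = 0.11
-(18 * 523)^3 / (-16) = 104287581243 / 2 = 52143790621.50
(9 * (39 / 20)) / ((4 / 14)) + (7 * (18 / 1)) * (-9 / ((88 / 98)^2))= -3254769 / 2420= -1344.95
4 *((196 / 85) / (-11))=-784 / 935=-0.84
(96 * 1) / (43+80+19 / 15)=180 / 233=0.77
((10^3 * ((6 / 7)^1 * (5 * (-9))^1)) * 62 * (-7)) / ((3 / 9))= 50220000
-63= -63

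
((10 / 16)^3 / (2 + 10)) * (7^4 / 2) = 300125 / 12288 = 24.42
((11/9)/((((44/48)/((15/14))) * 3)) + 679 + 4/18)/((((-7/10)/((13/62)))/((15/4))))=-13916825/18228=-763.49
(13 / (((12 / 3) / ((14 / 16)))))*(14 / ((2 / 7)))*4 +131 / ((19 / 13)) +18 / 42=688871 / 1064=647.44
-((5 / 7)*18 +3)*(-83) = 9213 / 7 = 1316.14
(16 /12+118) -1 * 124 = -14 /3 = -4.67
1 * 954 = 954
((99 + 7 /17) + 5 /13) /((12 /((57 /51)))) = 419045 /45084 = 9.29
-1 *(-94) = 94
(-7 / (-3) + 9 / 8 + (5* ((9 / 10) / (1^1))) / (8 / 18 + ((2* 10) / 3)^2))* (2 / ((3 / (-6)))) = -4313 / 303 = -14.23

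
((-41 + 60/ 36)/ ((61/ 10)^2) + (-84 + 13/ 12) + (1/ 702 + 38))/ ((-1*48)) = 240172381/ 250765632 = 0.96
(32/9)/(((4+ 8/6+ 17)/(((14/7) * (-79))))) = -5056/201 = -25.15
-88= -88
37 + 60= 97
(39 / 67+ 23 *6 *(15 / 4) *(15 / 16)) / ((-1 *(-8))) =1041423 / 17152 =60.72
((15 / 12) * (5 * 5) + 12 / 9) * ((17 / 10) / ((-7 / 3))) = -6647 / 280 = -23.74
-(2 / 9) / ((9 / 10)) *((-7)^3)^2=-2352980 / 81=-29049.14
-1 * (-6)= 6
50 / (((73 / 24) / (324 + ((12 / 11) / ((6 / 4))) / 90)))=12830720 / 2409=5326.16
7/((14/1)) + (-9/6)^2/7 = 0.82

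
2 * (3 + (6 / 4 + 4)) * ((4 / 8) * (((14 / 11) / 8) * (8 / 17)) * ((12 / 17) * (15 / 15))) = 0.45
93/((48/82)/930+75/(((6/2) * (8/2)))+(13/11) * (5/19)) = 164696180/11620173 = 14.17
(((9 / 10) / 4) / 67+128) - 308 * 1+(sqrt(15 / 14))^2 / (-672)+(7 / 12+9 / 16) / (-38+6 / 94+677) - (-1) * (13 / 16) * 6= -2072208983167 / 11832982560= -175.12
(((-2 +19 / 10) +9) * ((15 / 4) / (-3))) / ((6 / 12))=-89 / 4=-22.25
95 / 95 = 1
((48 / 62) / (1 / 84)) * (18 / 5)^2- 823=15359 / 775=19.82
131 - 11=120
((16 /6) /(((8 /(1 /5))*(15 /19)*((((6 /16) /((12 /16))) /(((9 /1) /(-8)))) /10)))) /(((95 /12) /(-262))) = 1572 /25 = 62.88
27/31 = 0.87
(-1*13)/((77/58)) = -754/77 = -9.79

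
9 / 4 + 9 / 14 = 81 / 28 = 2.89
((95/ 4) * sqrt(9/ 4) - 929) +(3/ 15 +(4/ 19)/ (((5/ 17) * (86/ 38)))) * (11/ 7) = -10746467/ 12040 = -892.56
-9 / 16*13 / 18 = -0.41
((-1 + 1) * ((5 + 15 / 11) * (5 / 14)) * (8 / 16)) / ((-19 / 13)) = 0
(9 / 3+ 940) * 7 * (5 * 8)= 264040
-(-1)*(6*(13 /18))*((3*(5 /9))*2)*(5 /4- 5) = -325 /6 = -54.17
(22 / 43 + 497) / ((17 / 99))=2117907 / 731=2897.27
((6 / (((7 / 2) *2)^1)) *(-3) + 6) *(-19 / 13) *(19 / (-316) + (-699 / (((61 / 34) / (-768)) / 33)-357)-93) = -49477195.27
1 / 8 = 0.12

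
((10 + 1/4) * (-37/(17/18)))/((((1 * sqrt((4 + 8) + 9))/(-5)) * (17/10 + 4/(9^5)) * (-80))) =-1343659995 * sqrt(21)/1911374192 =-3.22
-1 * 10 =-10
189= 189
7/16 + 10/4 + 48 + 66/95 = 78481/1520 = 51.63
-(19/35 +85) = -2994/35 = -85.54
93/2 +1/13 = 1211/26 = 46.58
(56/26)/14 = 2/13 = 0.15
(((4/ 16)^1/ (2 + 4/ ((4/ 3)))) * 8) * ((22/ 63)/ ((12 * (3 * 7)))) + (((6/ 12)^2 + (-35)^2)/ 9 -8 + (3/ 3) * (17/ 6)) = 10396619/ 79380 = 130.97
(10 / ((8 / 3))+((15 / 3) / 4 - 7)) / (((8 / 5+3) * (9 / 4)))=-40 / 207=-0.19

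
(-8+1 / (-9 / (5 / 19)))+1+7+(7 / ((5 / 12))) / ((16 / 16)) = 14339 / 855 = 16.77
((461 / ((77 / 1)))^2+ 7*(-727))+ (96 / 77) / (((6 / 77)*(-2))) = -30007592 / 5929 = -5061.16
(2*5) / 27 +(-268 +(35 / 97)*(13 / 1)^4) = 10037.89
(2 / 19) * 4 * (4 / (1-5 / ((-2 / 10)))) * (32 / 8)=0.26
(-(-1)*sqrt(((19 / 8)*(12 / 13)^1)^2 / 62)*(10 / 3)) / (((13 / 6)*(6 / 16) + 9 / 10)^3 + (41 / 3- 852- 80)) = -72960000*sqrt(62) / 565346914223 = -0.00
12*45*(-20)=-10800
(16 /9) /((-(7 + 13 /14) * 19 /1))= -224 /18981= -0.01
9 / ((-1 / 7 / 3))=-189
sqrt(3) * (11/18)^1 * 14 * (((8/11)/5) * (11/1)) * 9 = 616 * sqrt(3)/5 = 213.39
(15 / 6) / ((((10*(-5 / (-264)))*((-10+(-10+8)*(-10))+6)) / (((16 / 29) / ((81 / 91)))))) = 2002 / 3915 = 0.51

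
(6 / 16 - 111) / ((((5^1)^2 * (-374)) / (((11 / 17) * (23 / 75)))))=1357 / 578000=0.00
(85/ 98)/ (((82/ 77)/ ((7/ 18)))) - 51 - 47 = -288361/ 2952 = -97.68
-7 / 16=-0.44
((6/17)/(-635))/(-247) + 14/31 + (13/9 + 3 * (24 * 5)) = 269220209359/743915835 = 361.90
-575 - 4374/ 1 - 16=-4965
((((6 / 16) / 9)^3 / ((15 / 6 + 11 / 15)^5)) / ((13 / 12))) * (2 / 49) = 84375 / 10940271487418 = 0.00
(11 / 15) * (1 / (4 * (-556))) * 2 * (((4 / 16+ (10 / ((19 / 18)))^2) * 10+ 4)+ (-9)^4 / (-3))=10189531 / 12042960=0.85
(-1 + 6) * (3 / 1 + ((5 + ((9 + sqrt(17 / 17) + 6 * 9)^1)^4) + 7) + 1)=83886160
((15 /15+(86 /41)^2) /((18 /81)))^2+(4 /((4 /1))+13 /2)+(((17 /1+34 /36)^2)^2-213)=30871296191182909 /296637086736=104070.93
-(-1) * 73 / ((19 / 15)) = 1095 / 19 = 57.63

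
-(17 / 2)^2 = -289 / 4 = -72.25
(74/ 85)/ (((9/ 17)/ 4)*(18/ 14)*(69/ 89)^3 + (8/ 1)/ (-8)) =-1460695768/ 1544780075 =-0.95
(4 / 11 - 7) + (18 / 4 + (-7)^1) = -201 / 22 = -9.14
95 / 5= 19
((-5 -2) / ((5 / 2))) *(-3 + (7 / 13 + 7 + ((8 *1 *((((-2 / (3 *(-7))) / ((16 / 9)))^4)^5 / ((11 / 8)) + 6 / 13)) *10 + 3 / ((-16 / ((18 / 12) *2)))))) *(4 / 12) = -4203390184740482395222435311245787089 / 110115848934409520504911899981250560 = -38.17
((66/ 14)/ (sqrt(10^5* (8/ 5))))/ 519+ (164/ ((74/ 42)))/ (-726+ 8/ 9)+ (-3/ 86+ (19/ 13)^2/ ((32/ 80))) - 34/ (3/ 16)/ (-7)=3048328251675157/ 98074475662800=31.08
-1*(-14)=14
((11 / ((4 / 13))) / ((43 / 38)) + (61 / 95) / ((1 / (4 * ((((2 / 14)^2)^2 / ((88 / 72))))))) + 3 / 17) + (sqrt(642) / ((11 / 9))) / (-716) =116540823667 / 3668223790 - 9 * sqrt(642) / 7876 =31.74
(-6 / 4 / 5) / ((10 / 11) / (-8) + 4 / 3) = -0.25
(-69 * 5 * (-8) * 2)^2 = 30470400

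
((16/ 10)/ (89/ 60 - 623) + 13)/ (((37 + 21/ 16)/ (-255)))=-86.51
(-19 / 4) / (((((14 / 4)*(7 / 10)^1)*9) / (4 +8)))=-380 / 147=-2.59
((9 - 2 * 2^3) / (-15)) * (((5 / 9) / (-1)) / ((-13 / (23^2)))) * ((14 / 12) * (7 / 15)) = 181447 / 31590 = 5.74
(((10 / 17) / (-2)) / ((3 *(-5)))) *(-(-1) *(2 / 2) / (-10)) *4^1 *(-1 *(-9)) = -6 / 85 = -0.07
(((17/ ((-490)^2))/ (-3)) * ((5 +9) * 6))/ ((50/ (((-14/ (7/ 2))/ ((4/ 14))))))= 17/ 30625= 0.00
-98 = -98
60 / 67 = 0.90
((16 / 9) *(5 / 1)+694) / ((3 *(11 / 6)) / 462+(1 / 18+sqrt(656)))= -3011176 / 41658335+178545024 *sqrt(41) / 41658335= 27.37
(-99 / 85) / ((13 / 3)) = -297 / 1105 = -0.27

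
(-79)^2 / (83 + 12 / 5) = 31205 / 427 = 73.08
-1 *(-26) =26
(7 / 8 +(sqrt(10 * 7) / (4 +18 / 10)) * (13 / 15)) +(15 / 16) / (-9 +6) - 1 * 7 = -103 / 16 +13 * sqrt(70) / 87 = -5.19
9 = 9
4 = 4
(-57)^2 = 3249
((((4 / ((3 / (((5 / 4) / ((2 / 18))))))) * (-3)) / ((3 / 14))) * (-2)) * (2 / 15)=56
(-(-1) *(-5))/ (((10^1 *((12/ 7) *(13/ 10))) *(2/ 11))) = -385/ 312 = -1.23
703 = 703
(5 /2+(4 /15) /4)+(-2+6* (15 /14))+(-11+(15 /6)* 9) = 1942 /105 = 18.50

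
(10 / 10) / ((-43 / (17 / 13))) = -17 / 559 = -0.03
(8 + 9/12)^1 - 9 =-0.25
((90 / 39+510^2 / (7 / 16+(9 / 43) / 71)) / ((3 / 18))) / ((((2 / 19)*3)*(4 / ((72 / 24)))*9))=8046762485 / 8606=935017.72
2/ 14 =1/ 7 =0.14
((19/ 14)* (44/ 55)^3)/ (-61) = -608/ 53375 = -0.01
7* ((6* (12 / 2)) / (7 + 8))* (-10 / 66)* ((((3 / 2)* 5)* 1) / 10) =-21 / 11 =-1.91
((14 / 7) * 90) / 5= 36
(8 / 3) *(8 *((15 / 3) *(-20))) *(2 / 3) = -12800 / 9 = -1422.22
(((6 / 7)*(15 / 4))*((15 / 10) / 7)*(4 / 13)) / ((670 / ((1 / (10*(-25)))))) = -27 / 21339500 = -0.00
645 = 645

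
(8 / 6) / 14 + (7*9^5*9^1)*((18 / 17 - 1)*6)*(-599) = -280769846204 / 357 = -786470157.43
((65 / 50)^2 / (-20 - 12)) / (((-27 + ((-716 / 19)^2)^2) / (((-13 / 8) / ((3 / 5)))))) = 286315237 / 4036802391075840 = 0.00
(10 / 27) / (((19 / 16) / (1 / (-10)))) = -16 / 513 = -0.03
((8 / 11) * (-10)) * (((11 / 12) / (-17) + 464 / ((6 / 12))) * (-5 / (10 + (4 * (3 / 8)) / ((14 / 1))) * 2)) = 1060085600 / 158763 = 6677.16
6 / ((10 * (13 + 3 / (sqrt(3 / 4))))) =39 / 785 - 6 * sqrt(3) / 785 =0.04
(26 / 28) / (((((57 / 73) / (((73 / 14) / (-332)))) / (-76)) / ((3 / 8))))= 69277 / 130144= 0.53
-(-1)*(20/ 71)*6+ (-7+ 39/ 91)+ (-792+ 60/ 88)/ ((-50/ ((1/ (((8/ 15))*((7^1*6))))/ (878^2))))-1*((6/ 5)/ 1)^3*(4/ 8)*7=-368485086600977/ 33715382624000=-10.93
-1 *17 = -17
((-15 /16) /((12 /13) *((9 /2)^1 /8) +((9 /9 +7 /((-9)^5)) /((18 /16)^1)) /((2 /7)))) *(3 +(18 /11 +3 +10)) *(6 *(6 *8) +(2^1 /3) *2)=-1454219209170 /1103454649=-1317.88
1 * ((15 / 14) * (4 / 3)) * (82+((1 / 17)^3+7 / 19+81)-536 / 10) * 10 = 1024657180 / 653429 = 1568.12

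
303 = 303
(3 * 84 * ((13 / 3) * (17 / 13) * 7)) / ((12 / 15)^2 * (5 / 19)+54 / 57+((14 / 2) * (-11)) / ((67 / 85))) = -103.51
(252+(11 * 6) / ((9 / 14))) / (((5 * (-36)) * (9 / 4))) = -1064 / 1215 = -0.88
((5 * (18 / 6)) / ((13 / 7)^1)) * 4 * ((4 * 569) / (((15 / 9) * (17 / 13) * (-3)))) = -191184 / 17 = -11246.12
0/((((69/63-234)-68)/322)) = 0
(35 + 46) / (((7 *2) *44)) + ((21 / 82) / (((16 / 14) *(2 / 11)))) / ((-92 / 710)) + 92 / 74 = -8.14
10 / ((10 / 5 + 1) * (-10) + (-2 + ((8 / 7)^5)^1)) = -84035 / 252528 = -0.33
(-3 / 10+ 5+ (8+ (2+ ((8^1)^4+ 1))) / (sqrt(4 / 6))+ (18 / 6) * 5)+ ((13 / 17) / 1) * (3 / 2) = 1772 / 85+ 4107 * sqrt(6) / 2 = 5050.87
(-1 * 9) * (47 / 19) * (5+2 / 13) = -114.74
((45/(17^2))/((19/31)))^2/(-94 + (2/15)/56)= -817330500/1190334526799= -0.00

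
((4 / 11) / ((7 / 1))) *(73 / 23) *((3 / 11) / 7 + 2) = 45844 / 136367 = 0.34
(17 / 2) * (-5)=-42.50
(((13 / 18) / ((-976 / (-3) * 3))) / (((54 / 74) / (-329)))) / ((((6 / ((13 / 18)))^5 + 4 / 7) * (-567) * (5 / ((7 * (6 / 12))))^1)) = 411297221699 / 39517930610660263680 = 0.00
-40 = -40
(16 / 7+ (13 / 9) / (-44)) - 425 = -1171855 / 2772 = -422.75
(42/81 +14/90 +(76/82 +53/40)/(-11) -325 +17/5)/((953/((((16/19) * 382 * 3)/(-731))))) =119502061604/268629024015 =0.44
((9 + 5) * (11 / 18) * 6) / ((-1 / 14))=-2156 / 3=-718.67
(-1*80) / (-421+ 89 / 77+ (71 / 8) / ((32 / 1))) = 1576960 / 8270501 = 0.19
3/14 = 0.21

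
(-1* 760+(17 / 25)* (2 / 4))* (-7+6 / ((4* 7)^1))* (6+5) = 7938447 / 140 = 56703.19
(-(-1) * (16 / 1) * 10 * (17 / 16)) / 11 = 170 / 11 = 15.45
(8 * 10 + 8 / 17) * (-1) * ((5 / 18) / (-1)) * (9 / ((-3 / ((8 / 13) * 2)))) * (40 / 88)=-91200 / 2431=-37.52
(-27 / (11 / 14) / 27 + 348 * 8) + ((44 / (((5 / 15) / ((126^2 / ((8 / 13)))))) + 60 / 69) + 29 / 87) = 2586813121 / 759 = 3408185.93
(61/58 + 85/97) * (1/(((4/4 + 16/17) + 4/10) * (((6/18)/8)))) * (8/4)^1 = 22127880/559787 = 39.53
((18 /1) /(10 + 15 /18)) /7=108 /455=0.24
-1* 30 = -30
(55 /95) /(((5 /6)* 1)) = 66 /95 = 0.69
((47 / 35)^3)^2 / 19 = 10779215329 / 34927046875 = 0.31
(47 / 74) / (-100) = -47 / 7400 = -0.01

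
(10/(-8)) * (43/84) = -215/336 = -0.64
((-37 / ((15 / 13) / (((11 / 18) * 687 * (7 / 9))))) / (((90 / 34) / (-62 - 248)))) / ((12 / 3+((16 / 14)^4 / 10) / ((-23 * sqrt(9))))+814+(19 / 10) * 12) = 7962330519143 / 5459429484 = 1458.45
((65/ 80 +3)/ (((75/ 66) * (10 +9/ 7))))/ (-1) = -4697/ 15800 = -0.30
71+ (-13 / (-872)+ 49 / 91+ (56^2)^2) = 111484657785 / 11336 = 9834567.55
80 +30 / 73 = 5870 / 73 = 80.41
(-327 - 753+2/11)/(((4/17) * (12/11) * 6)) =-701.13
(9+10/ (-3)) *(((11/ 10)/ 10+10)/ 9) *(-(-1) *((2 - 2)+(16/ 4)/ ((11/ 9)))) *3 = 17187/ 275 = 62.50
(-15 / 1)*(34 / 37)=-510 / 37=-13.78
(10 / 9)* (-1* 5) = -50 / 9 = -5.56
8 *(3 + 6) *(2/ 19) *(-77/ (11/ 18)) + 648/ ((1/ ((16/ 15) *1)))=-25056/ 95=-263.75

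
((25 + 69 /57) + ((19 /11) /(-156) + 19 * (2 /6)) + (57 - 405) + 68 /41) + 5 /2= -416146231 /1336764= -311.31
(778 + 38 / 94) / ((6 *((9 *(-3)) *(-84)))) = 1355 / 23688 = 0.06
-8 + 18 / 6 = -5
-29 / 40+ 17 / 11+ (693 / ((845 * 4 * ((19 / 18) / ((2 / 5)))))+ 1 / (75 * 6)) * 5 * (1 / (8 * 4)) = 0.83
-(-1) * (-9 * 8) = -72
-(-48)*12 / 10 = 288 / 5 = 57.60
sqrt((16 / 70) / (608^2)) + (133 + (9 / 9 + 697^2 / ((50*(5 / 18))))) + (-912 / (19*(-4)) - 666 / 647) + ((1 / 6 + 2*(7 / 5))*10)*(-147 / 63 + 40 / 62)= sqrt(70) / 10640 + 791394629278 / 22564125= 35073.14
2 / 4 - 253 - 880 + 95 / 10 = -1123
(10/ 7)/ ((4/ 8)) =20/ 7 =2.86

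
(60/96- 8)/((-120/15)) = 0.92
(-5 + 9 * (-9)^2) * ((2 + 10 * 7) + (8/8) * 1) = 52852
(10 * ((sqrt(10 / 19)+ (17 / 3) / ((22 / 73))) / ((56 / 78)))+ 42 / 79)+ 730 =195 * sqrt(190) / 266+ 24147831 / 24332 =1002.54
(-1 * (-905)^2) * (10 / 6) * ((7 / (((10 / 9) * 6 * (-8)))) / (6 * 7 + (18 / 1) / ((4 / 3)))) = 5733175 / 1776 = 3228.14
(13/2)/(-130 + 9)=-13/242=-0.05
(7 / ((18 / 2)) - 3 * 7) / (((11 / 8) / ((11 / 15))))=-1456 / 135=-10.79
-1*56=-56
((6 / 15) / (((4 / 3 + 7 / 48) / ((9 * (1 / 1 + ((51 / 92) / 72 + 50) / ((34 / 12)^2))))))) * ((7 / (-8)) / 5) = -72656703 / 23596850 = -3.08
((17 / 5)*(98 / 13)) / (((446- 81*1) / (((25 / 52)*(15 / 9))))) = 4165 / 74022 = 0.06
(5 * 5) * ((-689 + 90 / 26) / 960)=-2785 / 156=-17.85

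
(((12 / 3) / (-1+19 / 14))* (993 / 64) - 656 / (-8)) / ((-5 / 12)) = -30693 / 50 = -613.86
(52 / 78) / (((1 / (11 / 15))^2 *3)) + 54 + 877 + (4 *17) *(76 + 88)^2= 3705464717 / 2025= 1829859.12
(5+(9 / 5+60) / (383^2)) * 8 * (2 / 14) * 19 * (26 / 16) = 905880898 / 5134115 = 176.44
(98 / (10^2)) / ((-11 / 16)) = -392 / 275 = -1.43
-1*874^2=-763876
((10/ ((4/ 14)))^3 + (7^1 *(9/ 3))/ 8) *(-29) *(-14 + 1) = 129318917/ 8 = 16164864.62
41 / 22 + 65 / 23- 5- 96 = -48733 / 506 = -96.31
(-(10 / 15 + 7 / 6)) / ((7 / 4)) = -22 / 21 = -1.05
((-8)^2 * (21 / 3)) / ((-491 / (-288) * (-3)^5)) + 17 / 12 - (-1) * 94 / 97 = 6709195 / 5143716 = 1.30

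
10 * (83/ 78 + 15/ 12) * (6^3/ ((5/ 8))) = 7997.54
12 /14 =6 /7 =0.86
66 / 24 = 11 / 4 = 2.75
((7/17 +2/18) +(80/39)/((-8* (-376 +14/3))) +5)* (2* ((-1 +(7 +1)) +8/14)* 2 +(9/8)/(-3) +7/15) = 918523441/5474196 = 167.79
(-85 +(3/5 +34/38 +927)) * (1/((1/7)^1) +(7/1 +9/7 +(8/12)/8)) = 25862603/1995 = 12963.71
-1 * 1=-1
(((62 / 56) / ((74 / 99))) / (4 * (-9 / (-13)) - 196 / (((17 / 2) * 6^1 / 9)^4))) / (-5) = -370248593 / 3223534720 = -0.11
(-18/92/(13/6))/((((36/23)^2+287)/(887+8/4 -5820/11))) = -2458539/21896017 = -0.11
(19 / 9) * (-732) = -4636 / 3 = -1545.33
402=402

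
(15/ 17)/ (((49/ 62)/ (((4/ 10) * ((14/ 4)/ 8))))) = 93/ 476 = 0.20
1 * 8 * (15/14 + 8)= 508/7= 72.57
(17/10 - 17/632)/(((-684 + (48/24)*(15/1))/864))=-95166/43055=-2.21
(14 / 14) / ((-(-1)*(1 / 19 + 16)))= 19 / 305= 0.06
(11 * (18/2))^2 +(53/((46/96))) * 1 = 227967/23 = 9911.61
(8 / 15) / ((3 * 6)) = 0.03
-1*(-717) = 717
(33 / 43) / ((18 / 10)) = 55 / 129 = 0.43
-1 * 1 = -1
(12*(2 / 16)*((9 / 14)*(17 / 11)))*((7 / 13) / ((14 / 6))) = 1377 / 4004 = 0.34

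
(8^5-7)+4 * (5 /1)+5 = 32786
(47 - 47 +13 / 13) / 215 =1 / 215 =0.00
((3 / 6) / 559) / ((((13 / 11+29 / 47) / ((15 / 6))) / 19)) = 9823 / 415896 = 0.02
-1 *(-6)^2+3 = -33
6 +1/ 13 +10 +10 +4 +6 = 469/ 13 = 36.08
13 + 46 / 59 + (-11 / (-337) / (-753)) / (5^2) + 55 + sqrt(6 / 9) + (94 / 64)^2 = sqrt(6) / 3 + 27188733190499 / 383280614400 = 71.75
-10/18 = -5/9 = -0.56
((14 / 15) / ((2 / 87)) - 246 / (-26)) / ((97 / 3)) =9762 / 6305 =1.55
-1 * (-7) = 7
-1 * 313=-313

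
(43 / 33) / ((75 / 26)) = 1118 / 2475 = 0.45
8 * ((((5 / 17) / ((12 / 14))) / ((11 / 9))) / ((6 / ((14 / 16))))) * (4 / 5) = 49 / 187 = 0.26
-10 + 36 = 26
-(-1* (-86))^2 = -7396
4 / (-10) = -2 / 5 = -0.40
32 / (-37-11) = -2 / 3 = -0.67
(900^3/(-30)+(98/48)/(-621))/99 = -362167200049/1475496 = -245454.55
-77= -77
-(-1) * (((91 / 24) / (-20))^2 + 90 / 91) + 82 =1740734371 / 20966400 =83.02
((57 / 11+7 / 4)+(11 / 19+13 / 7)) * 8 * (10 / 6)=548210 / 4389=124.91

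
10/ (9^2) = 10/ 81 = 0.12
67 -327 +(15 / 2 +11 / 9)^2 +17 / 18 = -182.98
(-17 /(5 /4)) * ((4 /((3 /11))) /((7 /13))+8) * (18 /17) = -3552 /7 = -507.43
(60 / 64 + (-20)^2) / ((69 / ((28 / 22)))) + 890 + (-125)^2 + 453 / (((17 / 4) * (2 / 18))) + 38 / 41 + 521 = 76194617137 / 4232184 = 18003.62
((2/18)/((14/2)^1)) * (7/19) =1/171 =0.01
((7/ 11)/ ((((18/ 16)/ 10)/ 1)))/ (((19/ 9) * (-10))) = -56/ 209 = -0.27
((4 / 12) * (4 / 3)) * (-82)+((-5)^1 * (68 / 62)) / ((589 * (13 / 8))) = -36.45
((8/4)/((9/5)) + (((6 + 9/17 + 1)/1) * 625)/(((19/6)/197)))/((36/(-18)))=-146378.26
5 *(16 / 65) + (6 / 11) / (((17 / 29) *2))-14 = -29911 / 2431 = -12.30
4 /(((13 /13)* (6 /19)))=38 /3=12.67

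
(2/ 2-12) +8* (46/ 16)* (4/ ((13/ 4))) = 225/ 13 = 17.31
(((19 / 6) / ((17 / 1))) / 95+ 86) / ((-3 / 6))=-43861 / 255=-172.00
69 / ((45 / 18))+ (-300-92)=-1822 / 5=-364.40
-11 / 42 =-0.26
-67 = -67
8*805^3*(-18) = -75119058000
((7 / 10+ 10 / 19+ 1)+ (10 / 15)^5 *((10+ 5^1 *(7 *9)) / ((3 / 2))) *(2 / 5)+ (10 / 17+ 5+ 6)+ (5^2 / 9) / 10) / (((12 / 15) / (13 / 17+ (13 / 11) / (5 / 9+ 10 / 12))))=56700733544 / 1100808225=51.51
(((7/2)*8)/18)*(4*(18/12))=28/3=9.33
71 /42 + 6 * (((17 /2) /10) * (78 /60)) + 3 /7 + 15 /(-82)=737543 /86100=8.57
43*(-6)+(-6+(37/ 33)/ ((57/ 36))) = -55028/ 209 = -263.29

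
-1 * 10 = -10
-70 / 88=-35 / 44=-0.80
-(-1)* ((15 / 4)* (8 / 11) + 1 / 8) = 251 / 88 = 2.85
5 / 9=0.56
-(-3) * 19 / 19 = 3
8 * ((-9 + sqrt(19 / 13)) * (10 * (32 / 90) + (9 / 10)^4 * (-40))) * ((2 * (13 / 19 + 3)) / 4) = 1429372 / 475- 1429372 * sqrt(247) / 55575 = 2604.99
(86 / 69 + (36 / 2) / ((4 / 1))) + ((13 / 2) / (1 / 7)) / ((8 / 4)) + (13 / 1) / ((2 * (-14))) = 27079 / 966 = 28.03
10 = 10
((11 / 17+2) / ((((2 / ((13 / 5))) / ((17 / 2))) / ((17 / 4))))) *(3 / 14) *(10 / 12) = 9945 / 448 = 22.20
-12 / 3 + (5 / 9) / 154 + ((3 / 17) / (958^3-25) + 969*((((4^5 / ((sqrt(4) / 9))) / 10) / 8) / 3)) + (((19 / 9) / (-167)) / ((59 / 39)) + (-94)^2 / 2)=7830842494857752486141 / 340193411920793970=23018.80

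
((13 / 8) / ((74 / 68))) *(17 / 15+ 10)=36907 / 2220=16.62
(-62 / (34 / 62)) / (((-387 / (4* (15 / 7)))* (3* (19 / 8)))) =307520 / 875007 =0.35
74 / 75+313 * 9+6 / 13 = 2747987 / 975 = 2818.45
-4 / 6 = -2 / 3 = -0.67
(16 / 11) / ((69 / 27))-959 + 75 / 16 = -3860753 / 4048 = -953.74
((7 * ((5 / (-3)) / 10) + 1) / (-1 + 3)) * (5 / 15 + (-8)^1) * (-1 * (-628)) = 401.22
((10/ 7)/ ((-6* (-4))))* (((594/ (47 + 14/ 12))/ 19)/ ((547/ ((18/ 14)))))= 0.00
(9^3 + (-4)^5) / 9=-295 / 9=-32.78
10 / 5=2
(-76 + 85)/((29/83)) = 747/29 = 25.76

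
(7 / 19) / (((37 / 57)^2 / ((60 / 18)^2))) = 13300 / 1369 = 9.72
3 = 3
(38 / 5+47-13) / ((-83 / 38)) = -7904 / 415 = -19.05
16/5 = 3.20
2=2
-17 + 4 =-13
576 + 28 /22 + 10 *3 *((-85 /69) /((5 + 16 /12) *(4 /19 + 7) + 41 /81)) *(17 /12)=576.14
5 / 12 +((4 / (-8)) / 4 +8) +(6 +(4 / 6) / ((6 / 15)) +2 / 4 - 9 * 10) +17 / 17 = -1741 / 24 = -72.54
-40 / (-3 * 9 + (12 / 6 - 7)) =5 / 4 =1.25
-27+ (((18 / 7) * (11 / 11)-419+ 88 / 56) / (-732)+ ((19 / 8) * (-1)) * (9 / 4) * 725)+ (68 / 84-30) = -161092103 / 40992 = -3929.84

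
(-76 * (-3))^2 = 51984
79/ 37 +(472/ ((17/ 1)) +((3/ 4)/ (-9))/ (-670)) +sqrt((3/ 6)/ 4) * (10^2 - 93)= 7 * sqrt(2)/ 4 +151208909/ 5057160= 32.37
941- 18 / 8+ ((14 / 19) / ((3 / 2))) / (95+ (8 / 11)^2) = 2474044117 / 2635452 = 938.76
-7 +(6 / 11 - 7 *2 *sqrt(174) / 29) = -71 / 11 - 14 *sqrt(174) / 29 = -12.82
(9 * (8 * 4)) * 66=19008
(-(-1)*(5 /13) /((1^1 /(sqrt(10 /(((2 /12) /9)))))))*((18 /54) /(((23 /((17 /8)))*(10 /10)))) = 85*sqrt(15) /1196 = 0.28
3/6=1/2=0.50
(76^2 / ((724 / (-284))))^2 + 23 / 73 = 12277047986271 / 2391553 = 5133504.46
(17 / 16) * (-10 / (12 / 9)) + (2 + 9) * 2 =449 / 32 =14.03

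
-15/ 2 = -7.50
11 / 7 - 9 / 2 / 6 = 23 / 28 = 0.82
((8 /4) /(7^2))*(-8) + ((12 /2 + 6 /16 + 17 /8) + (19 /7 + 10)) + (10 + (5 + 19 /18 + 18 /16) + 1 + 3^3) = 233089 /3528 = 66.07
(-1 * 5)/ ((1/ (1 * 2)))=-10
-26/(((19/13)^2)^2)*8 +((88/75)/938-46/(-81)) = -5571576458102/123769111725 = -45.02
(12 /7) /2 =6 /7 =0.86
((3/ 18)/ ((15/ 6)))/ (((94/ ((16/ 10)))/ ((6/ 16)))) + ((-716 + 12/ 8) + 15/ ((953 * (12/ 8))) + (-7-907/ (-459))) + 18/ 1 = -360561378149/ 513976725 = -701.51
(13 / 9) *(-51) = -221 / 3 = -73.67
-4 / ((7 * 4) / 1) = -1 / 7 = -0.14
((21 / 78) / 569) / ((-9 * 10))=-7 / 1331460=-0.00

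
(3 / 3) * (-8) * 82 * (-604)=396224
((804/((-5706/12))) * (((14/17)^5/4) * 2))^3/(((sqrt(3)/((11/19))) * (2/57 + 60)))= -16469772747737505830273024 * sqrt(3)/156013297738177041282004348699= -0.00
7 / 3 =2.33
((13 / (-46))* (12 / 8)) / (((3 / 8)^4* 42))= -0.51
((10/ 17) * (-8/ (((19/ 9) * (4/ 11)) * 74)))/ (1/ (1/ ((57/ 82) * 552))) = -2255/ 10445174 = -0.00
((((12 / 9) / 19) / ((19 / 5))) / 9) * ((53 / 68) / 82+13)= 362705 / 13587318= 0.03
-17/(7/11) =-187/7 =-26.71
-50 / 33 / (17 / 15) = -250 / 187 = -1.34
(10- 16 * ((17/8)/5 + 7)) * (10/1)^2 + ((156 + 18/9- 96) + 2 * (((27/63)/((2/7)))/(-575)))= -6220353/575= -10818.01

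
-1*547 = -547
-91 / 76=-1.20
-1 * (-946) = 946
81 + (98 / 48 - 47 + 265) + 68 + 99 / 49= 371.06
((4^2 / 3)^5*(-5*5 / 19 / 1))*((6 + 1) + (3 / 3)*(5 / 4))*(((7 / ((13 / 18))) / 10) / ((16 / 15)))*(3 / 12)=-7884800 / 741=-10640.76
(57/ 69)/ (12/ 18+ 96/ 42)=0.28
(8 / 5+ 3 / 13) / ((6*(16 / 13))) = 0.25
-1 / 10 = -0.10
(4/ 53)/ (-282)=-2/ 7473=-0.00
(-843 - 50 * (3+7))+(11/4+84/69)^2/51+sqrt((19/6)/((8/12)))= -579591527/431664+sqrt(19)/2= -1340.51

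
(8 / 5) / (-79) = -8 / 395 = -0.02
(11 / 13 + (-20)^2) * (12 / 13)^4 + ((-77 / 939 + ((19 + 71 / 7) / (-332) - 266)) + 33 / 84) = 20456682462767 / 810248951148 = 25.25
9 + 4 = 13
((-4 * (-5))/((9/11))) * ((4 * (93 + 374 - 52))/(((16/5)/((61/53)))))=6961625/477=14594.60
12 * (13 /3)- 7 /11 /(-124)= 70935 /1364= 52.01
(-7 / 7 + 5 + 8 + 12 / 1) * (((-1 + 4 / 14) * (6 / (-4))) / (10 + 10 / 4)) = 72 / 35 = 2.06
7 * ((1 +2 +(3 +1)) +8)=105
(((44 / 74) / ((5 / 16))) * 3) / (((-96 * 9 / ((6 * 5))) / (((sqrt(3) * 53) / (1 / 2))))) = -2332 * sqrt(3) / 111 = -36.39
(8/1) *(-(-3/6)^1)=4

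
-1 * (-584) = 584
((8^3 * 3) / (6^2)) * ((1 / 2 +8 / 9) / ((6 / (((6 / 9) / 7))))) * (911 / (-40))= -36440 / 1701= -21.42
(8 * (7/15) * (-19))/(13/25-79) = 2660/2943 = 0.90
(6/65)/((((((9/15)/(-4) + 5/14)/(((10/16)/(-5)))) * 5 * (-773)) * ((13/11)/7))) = 1617/18942365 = 0.00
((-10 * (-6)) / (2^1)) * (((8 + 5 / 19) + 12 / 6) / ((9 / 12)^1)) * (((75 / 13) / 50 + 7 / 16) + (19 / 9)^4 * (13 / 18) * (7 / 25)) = 1403123819 / 747954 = 1875.95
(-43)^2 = 1849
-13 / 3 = -4.33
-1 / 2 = -0.50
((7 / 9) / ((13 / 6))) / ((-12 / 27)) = -21 / 26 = -0.81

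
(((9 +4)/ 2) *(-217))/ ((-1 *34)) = 2821/ 68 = 41.49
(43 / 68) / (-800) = -43 / 54400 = -0.00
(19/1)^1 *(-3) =-57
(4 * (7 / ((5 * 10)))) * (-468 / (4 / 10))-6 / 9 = -9838 / 15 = -655.87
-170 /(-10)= 17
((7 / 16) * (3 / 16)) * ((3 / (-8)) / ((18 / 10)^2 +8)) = -1575 / 575488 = -0.00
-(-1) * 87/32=87/32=2.72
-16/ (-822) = 8/ 411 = 0.02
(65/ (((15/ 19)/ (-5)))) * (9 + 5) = -17290/ 3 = -5763.33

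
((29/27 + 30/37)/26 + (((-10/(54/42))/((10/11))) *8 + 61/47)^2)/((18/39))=776087132099/79444476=9768.93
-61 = -61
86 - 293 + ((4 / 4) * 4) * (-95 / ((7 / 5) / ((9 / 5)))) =-4869 / 7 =-695.57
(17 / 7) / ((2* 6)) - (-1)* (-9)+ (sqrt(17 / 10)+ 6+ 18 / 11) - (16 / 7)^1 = -455 / 132+ sqrt(170) / 10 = -2.14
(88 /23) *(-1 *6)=-528 /23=-22.96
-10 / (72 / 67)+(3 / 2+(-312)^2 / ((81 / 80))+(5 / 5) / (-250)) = 144201619 / 1500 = 96134.41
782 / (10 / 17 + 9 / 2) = 26588 / 173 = 153.69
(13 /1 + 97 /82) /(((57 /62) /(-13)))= -468689 /2337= -200.55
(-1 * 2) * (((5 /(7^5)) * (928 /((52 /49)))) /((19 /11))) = -25520 /84721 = -0.30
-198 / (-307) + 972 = 298602 / 307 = 972.64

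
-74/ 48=-37/ 24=-1.54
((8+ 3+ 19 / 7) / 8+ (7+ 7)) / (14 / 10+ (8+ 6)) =50 / 49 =1.02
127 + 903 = 1030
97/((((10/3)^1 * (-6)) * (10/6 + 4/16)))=-291/115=-2.53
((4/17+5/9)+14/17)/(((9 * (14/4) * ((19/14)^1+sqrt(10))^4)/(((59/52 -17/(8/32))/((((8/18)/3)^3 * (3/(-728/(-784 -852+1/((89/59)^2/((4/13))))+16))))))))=-3070269954072853782299/11005486124031707568+115338740750451573047 * sqrt(10)/1375685765503963446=-13.85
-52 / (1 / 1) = -52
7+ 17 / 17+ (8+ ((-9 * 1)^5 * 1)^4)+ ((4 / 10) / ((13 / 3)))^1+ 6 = 790248254838700373501 / 65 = 12157665459056928823.09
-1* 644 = -644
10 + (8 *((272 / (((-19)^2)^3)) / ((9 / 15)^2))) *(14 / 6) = 12702768670 / 1270238787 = 10.00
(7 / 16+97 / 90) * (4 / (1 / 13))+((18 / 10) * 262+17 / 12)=49663 / 90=551.81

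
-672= -672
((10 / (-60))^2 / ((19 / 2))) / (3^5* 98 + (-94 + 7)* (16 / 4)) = 1 / 8025372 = 0.00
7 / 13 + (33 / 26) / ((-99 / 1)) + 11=899 / 78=11.53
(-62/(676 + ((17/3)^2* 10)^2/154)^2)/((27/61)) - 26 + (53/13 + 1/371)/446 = -25.99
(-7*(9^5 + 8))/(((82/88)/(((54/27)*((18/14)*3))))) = -140319432/41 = -3422425.17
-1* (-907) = 907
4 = 4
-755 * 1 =-755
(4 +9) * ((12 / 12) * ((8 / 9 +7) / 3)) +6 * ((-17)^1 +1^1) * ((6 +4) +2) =-30181 / 27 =-1117.81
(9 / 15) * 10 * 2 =12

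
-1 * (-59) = 59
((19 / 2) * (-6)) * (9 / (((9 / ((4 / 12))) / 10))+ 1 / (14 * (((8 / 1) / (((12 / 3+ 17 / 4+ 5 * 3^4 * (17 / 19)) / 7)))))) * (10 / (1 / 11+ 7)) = -37418755 / 122304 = -305.95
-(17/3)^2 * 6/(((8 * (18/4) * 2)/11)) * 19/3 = -60401/324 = -186.42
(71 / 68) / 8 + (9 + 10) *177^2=323816615 / 544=595251.13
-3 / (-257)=0.01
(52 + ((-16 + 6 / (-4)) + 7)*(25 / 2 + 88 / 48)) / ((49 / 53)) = -10441 / 98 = -106.54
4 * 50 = 200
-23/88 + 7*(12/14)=505/88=5.74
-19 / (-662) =19 / 662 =0.03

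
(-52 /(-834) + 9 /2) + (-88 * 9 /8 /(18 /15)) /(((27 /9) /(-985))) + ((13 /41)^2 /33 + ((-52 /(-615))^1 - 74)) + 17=1042306006838 /38553735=27035.15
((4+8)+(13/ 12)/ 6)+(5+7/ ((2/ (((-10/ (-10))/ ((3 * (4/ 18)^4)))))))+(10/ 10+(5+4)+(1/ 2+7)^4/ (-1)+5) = -764201/ 288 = -2653.48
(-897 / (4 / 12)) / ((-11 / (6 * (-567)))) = -9154782 / 11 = -832252.91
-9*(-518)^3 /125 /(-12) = -104243874 /125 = -833950.99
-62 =-62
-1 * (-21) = 21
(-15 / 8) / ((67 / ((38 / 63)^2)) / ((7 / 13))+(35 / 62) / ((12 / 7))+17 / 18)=-1510785 / 276598529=-0.01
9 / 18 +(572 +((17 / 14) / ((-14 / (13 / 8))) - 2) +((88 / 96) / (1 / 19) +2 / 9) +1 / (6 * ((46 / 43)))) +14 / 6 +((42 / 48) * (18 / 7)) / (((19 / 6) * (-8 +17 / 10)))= 3640805207 / 6166944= 590.37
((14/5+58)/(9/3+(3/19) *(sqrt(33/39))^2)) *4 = 150176/1935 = 77.61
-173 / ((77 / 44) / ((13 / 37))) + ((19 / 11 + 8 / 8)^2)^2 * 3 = 497659564 / 3792019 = 131.24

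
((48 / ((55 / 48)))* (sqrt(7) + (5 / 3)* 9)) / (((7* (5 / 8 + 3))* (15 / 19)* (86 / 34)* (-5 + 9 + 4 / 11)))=41344* sqrt(7) / 218225 + 124032 / 43645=3.34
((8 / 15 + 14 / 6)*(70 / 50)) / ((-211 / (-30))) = 602 / 1055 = 0.57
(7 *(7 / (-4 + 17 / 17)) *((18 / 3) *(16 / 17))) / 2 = -784 / 17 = -46.12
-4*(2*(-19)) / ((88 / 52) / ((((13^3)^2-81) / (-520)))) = -45853916 / 55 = -833707.56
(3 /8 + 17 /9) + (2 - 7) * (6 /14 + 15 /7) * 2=-11819 /504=-23.45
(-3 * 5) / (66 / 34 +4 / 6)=-765 / 133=-5.75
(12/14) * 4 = 24/7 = 3.43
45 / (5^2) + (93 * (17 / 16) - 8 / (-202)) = 813269 / 8080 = 100.65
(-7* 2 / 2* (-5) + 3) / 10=19 / 5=3.80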